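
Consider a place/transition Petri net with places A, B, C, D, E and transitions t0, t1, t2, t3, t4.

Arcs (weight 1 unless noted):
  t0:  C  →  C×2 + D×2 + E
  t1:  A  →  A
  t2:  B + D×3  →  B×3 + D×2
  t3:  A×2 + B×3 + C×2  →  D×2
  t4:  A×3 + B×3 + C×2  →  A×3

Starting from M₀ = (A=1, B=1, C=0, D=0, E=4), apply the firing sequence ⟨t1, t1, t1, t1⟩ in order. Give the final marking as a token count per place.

step 1: fire t1:  (A=1, B=1, C=0, D=0, E=4) → (A=1, B=1, C=0, D=0, E=4)
step 2: fire t1:  (A=1, B=1, C=0, D=0, E=4) → (A=1, B=1, C=0, D=0, E=4)
step 3: fire t1:  (A=1, B=1, C=0, D=0, E=4) → (A=1, B=1, C=0, D=0, E=4)
step 4: fire t1:  (A=1, B=1, C=0, D=0, E=4) → (A=1, B=1, C=0, D=0, E=4)

(A=1, B=1, C=0, D=0, E=4)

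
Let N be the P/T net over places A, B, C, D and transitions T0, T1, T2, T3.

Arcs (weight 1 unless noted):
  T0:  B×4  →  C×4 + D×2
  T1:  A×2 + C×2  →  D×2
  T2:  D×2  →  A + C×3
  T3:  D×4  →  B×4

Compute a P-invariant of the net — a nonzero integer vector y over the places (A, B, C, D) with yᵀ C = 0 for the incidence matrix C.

y = (A:1, B:2, C:1, D:2)

Incidence matrix C (rows=places, cols=transitions):
       T0   T1   T2   T3
    A   0   -2    1    0
    B  -4    0    0    4
    C   4   -2    3    0
    D   2    2   -2   -4

Candidate y = [1, 2, 1, 2]; check y·C column-wise:
  col T0: 1·0 + 2·-4 + 1·4 + 2·2 = 0
  col T1: 1·-2 + 2·0 + 1·-2 + 2·2 = 0
  col T2: 1·1 + 2·0 + 1·3 + 2·-2 = 0
  col T3: 1·0 + 2·4 + 1·0 + 2·-4 = 0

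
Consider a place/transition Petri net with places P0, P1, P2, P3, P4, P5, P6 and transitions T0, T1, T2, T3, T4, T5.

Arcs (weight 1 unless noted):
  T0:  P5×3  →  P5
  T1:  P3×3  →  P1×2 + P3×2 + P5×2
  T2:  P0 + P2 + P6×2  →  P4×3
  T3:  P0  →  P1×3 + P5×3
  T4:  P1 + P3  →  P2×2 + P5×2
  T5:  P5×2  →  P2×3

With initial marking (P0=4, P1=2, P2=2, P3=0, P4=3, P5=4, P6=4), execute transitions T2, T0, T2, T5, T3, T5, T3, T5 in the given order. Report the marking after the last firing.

step 1: fire T2:  (P0=4, P1=2, P2=2, P3=0, P4=3, P5=4, P6=4) → (P0=3, P1=2, P2=1, P3=0, P4=6, P5=4, P6=2)
step 2: fire T0:  (P0=3, P1=2, P2=1, P3=0, P4=6, P5=4, P6=2) → (P0=3, P1=2, P2=1, P3=0, P4=6, P5=2, P6=2)
step 3: fire T2:  (P0=3, P1=2, P2=1, P3=0, P4=6, P5=2, P6=2) → (P0=2, P1=2, P2=0, P3=0, P4=9, P5=2, P6=0)
step 4: fire T5:  (P0=2, P1=2, P2=0, P3=0, P4=9, P5=2, P6=0) → (P0=2, P1=2, P2=3, P3=0, P4=9, P5=0, P6=0)
step 5: fire T3:  (P0=2, P1=2, P2=3, P3=0, P4=9, P5=0, P6=0) → (P0=1, P1=5, P2=3, P3=0, P4=9, P5=3, P6=0)
step 6: fire T5:  (P0=1, P1=5, P2=3, P3=0, P4=9, P5=3, P6=0) → (P0=1, P1=5, P2=6, P3=0, P4=9, P5=1, P6=0)
step 7: fire T3:  (P0=1, P1=5, P2=6, P3=0, P4=9, P5=1, P6=0) → (P0=0, P1=8, P2=6, P3=0, P4=9, P5=4, P6=0)
step 8: fire T5:  (P0=0, P1=8, P2=6, P3=0, P4=9, P5=4, P6=0) → (P0=0, P1=8, P2=9, P3=0, P4=9, P5=2, P6=0)

(P0=0, P1=8, P2=9, P3=0, P4=9, P5=2, P6=0)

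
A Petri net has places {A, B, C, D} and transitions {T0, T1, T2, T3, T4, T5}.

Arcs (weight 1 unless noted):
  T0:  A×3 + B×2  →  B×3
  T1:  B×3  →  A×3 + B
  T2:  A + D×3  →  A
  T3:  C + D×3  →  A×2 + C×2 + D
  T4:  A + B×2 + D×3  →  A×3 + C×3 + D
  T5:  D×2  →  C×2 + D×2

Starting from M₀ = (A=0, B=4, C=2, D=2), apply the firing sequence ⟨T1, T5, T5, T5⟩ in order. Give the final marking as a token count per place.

step 1: fire T1:  (A=0, B=4, C=2, D=2) → (A=3, B=2, C=2, D=2)
step 2: fire T5:  (A=3, B=2, C=2, D=2) → (A=3, B=2, C=4, D=2)
step 3: fire T5:  (A=3, B=2, C=4, D=2) → (A=3, B=2, C=6, D=2)
step 4: fire T5:  (A=3, B=2, C=6, D=2) → (A=3, B=2, C=8, D=2)

(A=3, B=2, C=8, D=2)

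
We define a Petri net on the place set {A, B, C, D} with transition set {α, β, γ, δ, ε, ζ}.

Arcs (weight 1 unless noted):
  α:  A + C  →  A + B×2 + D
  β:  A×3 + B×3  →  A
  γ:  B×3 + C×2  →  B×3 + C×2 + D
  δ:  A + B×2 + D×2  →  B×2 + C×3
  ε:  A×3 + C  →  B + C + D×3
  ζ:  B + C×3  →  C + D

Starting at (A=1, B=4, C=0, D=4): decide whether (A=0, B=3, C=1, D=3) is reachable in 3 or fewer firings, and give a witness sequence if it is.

YES — reachable via ⟨δ, ζ⟩ (2 firings)

step 1: fire δ:  (A=1, B=4, C=0, D=4) → (A=0, B=4, C=3, D=2)
step 2: fire ζ:  (A=0, B=4, C=3, D=2) → (A=0, B=3, C=1, D=3)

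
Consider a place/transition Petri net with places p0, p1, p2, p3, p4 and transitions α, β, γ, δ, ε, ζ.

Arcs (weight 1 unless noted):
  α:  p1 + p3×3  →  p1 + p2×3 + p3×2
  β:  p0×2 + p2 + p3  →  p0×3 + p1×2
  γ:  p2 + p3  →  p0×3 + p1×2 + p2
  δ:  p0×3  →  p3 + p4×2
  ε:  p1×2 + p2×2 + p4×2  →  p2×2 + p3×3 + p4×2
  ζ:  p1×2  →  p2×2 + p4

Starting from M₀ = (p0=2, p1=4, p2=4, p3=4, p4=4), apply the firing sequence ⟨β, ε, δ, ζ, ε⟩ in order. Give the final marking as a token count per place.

(p0=0, p1=0, p2=5, p3=10, p4=7)

step 1: fire β:  (p0=2, p1=4, p2=4, p3=4, p4=4) → (p0=3, p1=6, p2=3, p3=3, p4=4)
step 2: fire ε:  (p0=3, p1=6, p2=3, p3=3, p4=4) → (p0=3, p1=4, p2=3, p3=6, p4=4)
step 3: fire δ:  (p0=3, p1=4, p2=3, p3=6, p4=4) → (p0=0, p1=4, p2=3, p3=7, p4=6)
step 4: fire ζ:  (p0=0, p1=4, p2=3, p3=7, p4=6) → (p0=0, p1=2, p2=5, p3=7, p4=7)
step 5: fire ε:  (p0=0, p1=2, p2=5, p3=7, p4=7) → (p0=0, p1=0, p2=5, p3=10, p4=7)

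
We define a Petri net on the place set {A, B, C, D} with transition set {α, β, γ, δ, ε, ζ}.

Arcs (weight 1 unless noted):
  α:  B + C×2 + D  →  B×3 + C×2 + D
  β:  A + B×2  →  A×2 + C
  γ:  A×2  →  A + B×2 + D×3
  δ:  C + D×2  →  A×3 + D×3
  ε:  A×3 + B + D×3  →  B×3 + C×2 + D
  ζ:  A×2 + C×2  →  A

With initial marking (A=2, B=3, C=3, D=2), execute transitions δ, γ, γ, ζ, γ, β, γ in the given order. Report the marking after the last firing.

(A=1, B=9, C=1, D=15)

step 1: fire δ:  (A=2, B=3, C=3, D=2) → (A=5, B=3, C=2, D=3)
step 2: fire γ:  (A=5, B=3, C=2, D=3) → (A=4, B=5, C=2, D=6)
step 3: fire γ:  (A=4, B=5, C=2, D=6) → (A=3, B=7, C=2, D=9)
step 4: fire ζ:  (A=3, B=7, C=2, D=9) → (A=2, B=7, C=0, D=9)
step 5: fire γ:  (A=2, B=7, C=0, D=9) → (A=1, B=9, C=0, D=12)
step 6: fire β:  (A=1, B=9, C=0, D=12) → (A=2, B=7, C=1, D=12)
step 7: fire γ:  (A=2, B=7, C=1, D=12) → (A=1, B=9, C=1, D=15)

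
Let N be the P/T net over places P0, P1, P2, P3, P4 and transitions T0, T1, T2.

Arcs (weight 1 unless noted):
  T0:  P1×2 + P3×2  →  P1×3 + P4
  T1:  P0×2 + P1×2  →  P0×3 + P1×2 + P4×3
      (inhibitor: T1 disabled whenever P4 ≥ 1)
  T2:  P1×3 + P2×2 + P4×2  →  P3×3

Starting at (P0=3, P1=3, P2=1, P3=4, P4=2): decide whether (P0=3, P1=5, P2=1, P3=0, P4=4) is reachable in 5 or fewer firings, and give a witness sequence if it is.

step 1: fire T0:  (P0=3, P1=3, P2=1, P3=4, P4=2) → (P0=3, P1=4, P2=1, P3=2, P4=3)
step 2: fire T0:  (P0=3, P1=4, P2=1, P3=2, P4=3) → (P0=3, P1=5, P2=1, P3=0, P4=4)

YES — reachable via ⟨T0, T0⟩ (2 firings)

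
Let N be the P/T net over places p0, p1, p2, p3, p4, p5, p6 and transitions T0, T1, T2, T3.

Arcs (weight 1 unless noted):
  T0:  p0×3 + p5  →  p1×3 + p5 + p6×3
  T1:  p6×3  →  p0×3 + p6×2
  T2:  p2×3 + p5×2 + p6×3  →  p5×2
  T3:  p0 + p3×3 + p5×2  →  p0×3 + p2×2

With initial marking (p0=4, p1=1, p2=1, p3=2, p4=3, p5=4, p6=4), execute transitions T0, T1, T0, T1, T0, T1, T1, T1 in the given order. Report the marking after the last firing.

step 1: fire T0:  (p0=4, p1=1, p2=1, p3=2, p4=3, p5=4, p6=4) → (p0=1, p1=4, p2=1, p3=2, p4=3, p5=4, p6=7)
step 2: fire T1:  (p0=1, p1=4, p2=1, p3=2, p4=3, p5=4, p6=7) → (p0=4, p1=4, p2=1, p3=2, p4=3, p5=4, p6=6)
step 3: fire T0:  (p0=4, p1=4, p2=1, p3=2, p4=3, p5=4, p6=6) → (p0=1, p1=7, p2=1, p3=2, p4=3, p5=4, p6=9)
step 4: fire T1:  (p0=1, p1=7, p2=1, p3=2, p4=3, p5=4, p6=9) → (p0=4, p1=7, p2=1, p3=2, p4=3, p5=4, p6=8)
step 5: fire T0:  (p0=4, p1=7, p2=1, p3=2, p4=3, p5=4, p6=8) → (p0=1, p1=10, p2=1, p3=2, p4=3, p5=4, p6=11)
step 6: fire T1:  (p0=1, p1=10, p2=1, p3=2, p4=3, p5=4, p6=11) → (p0=4, p1=10, p2=1, p3=2, p4=3, p5=4, p6=10)
step 7: fire T1:  (p0=4, p1=10, p2=1, p3=2, p4=3, p5=4, p6=10) → (p0=7, p1=10, p2=1, p3=2, p4=3, p5=4, p6=9)
step 8: fire T1:  (p0=7, p1=10, p2=1, p3=2, p4=3, p5=4, p6=9) → (p0=10, p1=10, p2=1, p3=2, p4=3, p5=4, p6=8)

(p0=10, p1=10, p2=1, p3=2, p4=3, p5=4, p6=8)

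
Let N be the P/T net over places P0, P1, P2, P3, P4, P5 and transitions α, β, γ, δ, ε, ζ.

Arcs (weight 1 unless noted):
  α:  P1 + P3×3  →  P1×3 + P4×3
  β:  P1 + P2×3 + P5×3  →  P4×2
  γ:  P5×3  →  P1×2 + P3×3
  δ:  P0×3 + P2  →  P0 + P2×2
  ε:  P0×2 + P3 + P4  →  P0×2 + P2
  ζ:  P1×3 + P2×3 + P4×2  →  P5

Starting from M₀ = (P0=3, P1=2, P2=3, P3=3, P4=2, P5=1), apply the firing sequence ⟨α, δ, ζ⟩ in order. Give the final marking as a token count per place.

(P0=1, P1=1, P2=1, P3=0, P4=3, P5=2)

step 1: fire α:  (P0=3, P1=2, P2=3, P3=3, P4=2, P5=1) → (P0=3, P1=4, P2=3, P3=0, P4=5, P5=1)
step 2: fire δ:  (P0=3, P1=4, P2=3, P3=0, P4=5, P5=1) → (P0=1, P1=4, P2=4, P3=0, P4=5, P5=1)
step 3: fire ζ:  (P0=1, P1=4, P2=4, P3=0, P4=5, P5=1) → (P0=1, P1=1, P2=1, P3=0, P4=3, P5=2)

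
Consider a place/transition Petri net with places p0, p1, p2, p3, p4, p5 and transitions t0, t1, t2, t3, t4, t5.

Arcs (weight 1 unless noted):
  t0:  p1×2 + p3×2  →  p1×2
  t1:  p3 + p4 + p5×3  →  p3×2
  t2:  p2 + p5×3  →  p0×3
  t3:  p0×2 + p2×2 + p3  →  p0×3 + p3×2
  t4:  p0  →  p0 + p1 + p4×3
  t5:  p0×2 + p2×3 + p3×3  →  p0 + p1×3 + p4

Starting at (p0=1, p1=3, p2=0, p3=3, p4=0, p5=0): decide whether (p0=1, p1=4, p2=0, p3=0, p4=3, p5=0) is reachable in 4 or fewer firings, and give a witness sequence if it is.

NO — not reachable within 4 firings

depth 0: 1 marking
depth 1: 3 markings reached so far
depth 2: 5 markings reached so far
depth 3: 7 markings reached so far
depth 4: 9 markings reached so far
target is not among the 9 markings reachable within 4 steps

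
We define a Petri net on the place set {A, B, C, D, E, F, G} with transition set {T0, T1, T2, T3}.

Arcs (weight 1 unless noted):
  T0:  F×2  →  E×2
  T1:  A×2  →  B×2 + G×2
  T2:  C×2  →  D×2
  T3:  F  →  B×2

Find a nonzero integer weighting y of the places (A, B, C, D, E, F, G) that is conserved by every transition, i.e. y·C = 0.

y = (A:0, B:0, C:1, D:1, E:0, F:0, G:0)

Incidence matrix C (rows=places, cols=transitions):
       T0   T1   T2   T3
    A   0   -2    0    0
    B   0    2    0    2
    C   0    0   -2    0
    D   0    0    2    0
    E   2    0    0    0
    F  -2    0    0   -1
    G   0    2    0    0

Candidate y = [0, 0, 1, 1, 0, 0, 0]; check y·C column-wise:
  col T0: 1·0 + 1·0 + 0·2 + 0·-2 = 0
  col T1: 0·-2 + 0·2 + 1·0 + 1·0 + 0·2 = 0
  col T2: 1·-2 + 1·2 = 0
  col T3: 0·2 + 1·0 + 1·0 + 0·-1 = 0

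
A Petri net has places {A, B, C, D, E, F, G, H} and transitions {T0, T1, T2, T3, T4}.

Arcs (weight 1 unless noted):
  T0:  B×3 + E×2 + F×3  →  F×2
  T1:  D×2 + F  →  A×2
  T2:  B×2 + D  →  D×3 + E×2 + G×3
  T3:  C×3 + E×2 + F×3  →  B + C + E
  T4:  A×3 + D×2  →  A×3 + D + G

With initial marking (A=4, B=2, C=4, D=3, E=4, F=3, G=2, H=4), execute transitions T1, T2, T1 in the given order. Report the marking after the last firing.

(A=8, B=0, C=4, D=1, E=6, F=1, G=5, H=4)

step 1: fire T1:  (A=4, B=2, C=4, D=3, E=4, F=3, G=2, H=4) → (A=6, B=2, C=4, D=1, E=4, F=2, G=2, H=4)
step 2: fire T2:  (A=6, B=2, C=4, D=1, E=4, F=2, G=2, H=4) → (A=6, B=0, C=4, D=3, E=6, F=2, G=5, H=4)
step 3: fire T1:  (A=6, B=0, C=4, D=3, E=6, F=2, G=5, H=4) → (A=8, B=0, C=4, D=1, E=6, F=1, G=5, H=4)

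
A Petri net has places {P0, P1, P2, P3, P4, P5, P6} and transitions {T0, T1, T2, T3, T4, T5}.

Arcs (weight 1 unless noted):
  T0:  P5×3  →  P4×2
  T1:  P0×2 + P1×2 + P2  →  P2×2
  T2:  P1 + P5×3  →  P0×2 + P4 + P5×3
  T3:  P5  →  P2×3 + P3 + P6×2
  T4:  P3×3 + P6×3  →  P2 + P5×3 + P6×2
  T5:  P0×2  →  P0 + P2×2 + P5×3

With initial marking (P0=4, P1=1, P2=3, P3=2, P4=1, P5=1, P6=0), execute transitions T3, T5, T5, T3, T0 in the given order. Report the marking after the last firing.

(P0=2, P1=1, P2=13, P3=4, P4=3, P5=2, P6=4)

step 1: fire T3:  (P0=4, P1=1, P2=3, P3=2, P4=1, P5=1, P6=0) → (P0=4, P1=1, P2=6, P3=3, P4=1, P5=0, P6=2)
step 2: fire T5:  (P0=4, P1=1, P2=6, P3=3, P4=1, P5=0, P6=2) → (P0=3, P1=1, P2=8, P3=3, P4=1, P5=3, P6=2)
step 3: fire T5:  (P0=3, P1=1, P2=8, P3=3, P4=1, P5=3, P6=2) → (P0=2, P1=1, P2=10, P3=3, P4=1, P5=6, P6=2)
step 4: fire T3:  (P0=2, P1=1, P2=10, P3=3, P4=1, P5=6, P6=2) → (P0=2, P1=1, P2=13, P3=4, P4=1, P5=5, P6=4)
step 5: fire T0:  (P0=2, P1=1, P2=13, P3=4, P4=1, P5=5, P6=4) → (P0=2, P1=1, P2=13, P3=4, P4=3, P5=2, P6=4)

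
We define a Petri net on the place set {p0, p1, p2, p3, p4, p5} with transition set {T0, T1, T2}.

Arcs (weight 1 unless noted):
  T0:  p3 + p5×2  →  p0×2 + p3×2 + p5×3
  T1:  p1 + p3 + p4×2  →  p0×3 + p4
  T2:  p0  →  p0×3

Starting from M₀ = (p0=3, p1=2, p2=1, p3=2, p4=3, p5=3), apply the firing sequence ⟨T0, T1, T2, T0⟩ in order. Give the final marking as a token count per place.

(p0=12, p1=1, p2=1, p3=3, p4=2, p5=5)

step 1: fire T0:  (p0=3, p1=2, p2=1, p3=2, p4=3, p5=3) → (p0=5, p1=2, p2=1, p3=3, p4=3, p5=4)
step 2: fire T1:  (p0=5, p1=2, p2=1, p3=3, p4=3, p5=4) → (p0=8, p1=1, p2=1, p3=2, p4=2, p5=4)
step 3: fire T2:  (p0=8, p1=1, p2=1, p3=2, p4=2, p5=4) → (p0=10, p1=1, p2=1, p3=2, p4=2, p5=4)
step 4: fire T0:  (p0=10, p1=1, p2=1, p3=2, p4=2, p5=4) → (p0=12, p1=1, p2=1, p3=3, p4=2, p5=5)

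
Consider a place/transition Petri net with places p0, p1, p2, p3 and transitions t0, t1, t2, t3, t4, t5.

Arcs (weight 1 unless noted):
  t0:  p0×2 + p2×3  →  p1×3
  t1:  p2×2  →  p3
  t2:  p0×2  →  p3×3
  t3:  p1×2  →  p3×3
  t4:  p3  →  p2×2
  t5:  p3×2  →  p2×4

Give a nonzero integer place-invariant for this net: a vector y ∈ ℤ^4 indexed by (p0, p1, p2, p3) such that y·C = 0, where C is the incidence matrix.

Incidence matrix C (rows=places, cols=transitions):
       t0   t1   t2   t3   t4   t5
   p0  -2    0   -2    0    0    0
   p1   3    0    0   -2    0    0
   p2  -3   -2    0    0    2    4
   p3   0    1    3    3   -1   -2

Candidate y = [3, 3, 1, 2]; check y·C column-wise:
  col t0: 3·-2 + 3·3 + 1·-3 + 2·0 = 0
  col t1: 3·0 + 3·0 + 1·-2 + 2·1 = 0
  col t2: 3·-2 + 3·0 + 1·0 + 2·3 = 0
  col t3: 3·0 + 3·-2 + 1·0 + 2·3 = 0
  col t4: 3·0 + 3·0 + 1·2 + 2·-1 = 0
  col t5: 3·0 + 3·0 + 1·4 + 2·-2 = 0

y = (p0:3, p1:3, p2:1, p3:2)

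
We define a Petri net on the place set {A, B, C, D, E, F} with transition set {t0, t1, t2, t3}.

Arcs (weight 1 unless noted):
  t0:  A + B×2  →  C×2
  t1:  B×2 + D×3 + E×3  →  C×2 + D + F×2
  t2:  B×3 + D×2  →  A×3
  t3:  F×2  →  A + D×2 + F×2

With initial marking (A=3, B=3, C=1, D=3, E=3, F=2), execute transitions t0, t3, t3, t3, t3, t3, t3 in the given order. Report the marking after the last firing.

step 1: fire t0:  (A=3, B=3, C=1, D=3, E=3, F=2) → (A=2, B=1, C=3, D=3, E=3, F=2)
step 2: fire t3:  (A=2, B=1, C=3, D=3, E=3, F=2) → (A=3, B=1, C=3, D=5, E=3, F=2)
step 3: fire t3:  (A=3, B=1, C=3, D=5, E=3, F=2) → (A=4, B=1, C=3, D=7, E=3, F=2)
step 4: fire t3:  (A=4, B=1, C=3, D=7, E=3, F=2) → (A=5, B=1, C=3, D=9, E=3, F=2)
step 5: fire t3:  (A=5, B=1, C=3, D=9, E=3, F=2) → (A=6, B=1, C=3, D=11, E=3, F=2)
step 6: fire t3:  (A=6, B=1, C=3, D=11, E=3, F=2) → (A=7, B=1, C=3, D=13, E=3, F=2)
step 7: fire t3:  (A=7, B=1, C=3, D=13, E=3, F=2) → (A=8, B=1, C=3, D=15, E=3, F=2)

(A=8, B=1, C=3, D=15, E=3, F=2)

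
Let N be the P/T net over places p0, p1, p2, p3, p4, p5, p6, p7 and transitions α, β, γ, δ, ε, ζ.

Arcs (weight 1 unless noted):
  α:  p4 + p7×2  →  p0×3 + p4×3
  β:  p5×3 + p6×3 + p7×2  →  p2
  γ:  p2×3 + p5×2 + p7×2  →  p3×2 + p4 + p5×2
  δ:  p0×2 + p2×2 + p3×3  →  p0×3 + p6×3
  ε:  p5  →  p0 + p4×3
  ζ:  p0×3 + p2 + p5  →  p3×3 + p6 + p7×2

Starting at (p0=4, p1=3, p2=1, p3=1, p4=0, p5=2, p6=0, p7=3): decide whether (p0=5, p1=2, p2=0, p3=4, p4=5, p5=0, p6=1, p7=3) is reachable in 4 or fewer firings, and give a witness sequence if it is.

NO — not reachable within 4 firings

depth 0: 1 marking
depth 1: 3 markings reached so far
depth 2: 6 markings reached so far
depth 3: 8 markings reached so far
depth 4: 9 markings reached so far
target is not among the 9 markings reachable within 4 steps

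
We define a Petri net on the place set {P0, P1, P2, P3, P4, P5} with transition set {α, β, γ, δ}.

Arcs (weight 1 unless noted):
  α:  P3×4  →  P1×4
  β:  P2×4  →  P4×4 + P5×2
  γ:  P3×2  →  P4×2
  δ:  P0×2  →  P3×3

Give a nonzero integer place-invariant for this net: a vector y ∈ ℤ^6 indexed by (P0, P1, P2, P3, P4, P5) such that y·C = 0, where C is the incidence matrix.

Incidence matrix C (rows=places, cols=transitions):
        α    β    γ    δ
   P0   0    0    0   -2
   P1   4    0    0    0
   P2   0   -4    0    0
   P3  -4    0   -2    3
   P4   0    4    2    0
   P5   0    2    0    0

Candidate y = [3, 2, 2, 2, 2, 0]; check y·C column-wise:
  col α: 3·0 + 2·4 + 2·0 + 2·-4 + 2·0 = 0
  col β: 3·0 + 2·0 + 2·-4 + 2·0 + 2·4 + 0·2 = 0
  col γ: 3·0 + 2·0 + 2·0 + 2·-2 + 2·2 = 0
  col δ: 3·-2 + 2·0 + 2·0 + 2·3 + 2·0 = 0

y = (P0:3, P1:2, P2:2, P3:2, P4:2, P5:0)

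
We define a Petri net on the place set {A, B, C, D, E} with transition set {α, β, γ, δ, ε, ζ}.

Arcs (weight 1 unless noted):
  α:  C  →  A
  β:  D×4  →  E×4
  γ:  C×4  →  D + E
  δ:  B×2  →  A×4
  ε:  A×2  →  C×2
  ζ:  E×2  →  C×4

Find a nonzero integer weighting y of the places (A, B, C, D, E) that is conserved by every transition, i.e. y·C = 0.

Incidence matrix C (rows=places, cols=transitions):
        α    β    γ    δ    ε    ζ
    A   1    0    0    4   -2    0
    B   0    0    0   -2    0    0
    C  -1    0   -4    0    2    4
    D   0   -4    1    0    0    0
    E   0    4    1    0    0   -2

Candidate y = [1, 2, 1, 2, 2]; check y·C column-wise:
  col α: 1·1 + 2·0 + 1·-1 + 2·0 + 2·0 = 0
  col β: 1·0 + 2·0 + 1·0 + 2·-4 + 2·4 = 0
  col γ: 1·0 + 2·0 + 1·-4 + 2·1 + 2·1 = 0
  col δ: 1·4 + 2·-2 + 1·0 + 2·0 + 2·0 = 0
  col ε: 1·-2 + 2·0 + 1·2 + 2·0 + 2·0 = 0
  col ζ: 1·0 + 2·0 + 1·4 + 2·0 + 2·-2 = 0

y = (A:1, B:2, C:1, D:2, E:2)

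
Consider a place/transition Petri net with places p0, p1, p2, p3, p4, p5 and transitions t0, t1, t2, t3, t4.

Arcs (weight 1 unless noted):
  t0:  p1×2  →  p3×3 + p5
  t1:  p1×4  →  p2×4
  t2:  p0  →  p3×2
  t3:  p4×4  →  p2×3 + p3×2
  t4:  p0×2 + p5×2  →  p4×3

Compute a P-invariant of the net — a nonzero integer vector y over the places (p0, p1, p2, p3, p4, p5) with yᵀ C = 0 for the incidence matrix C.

y = (p0:2, p1:2, p2:2, p3:1, p4:2, p5:1)

Incidence matrix C (rows=places, cols=transitions):
       t0   t1   t2   t3   t4
   p0   0    0   -1    0   -2
   p1  -2   -4    0    0    0
   p2   0    4    0    3    0
   p3   3    0    2    2    0
   p4   0    0    0   -4    3
   p5   1    0    0    0   -2

Candidate y = [2, 2, 2, 1, 2, 1]; check y·C column-wise:
  col t0: 2·0 + 2·-2 + 2·0 + 1·3 + 2·0 + 1·1 = 0
  col t1: 2·0 + 2·-4 + 2·4 + 1·0 + 2·0 + 1·0 = 0
  col t2: 2·-1 + 2·0 + 2·0 + 1·2 + 2·0 + 1·0 = 0
  col t3: 2·0 + 2·0 + 2·3 + 1·2 + 2·-4 + 1·0 = 0
  col t4: 2·-2 + 2·0 + 2·0 + 1·0 + 2·3 + 1·-2 = 0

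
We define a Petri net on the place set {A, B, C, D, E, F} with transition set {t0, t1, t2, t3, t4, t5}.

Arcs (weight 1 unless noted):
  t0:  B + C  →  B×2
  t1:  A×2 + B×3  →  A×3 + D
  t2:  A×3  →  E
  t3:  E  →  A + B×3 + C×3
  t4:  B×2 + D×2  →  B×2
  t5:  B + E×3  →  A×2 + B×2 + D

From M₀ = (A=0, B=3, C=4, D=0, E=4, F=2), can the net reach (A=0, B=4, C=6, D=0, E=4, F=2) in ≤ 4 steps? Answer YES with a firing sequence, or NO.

NO — not reachable within 4 firings

depth 0: 1 marking
depth 1: 4 markings reached so far
depth 2: 10 markings reached so far
depth 3: 21 markings reached so far
depth 4: 42 markings reached so far
target is not among the 42 markings reachable within 4 steps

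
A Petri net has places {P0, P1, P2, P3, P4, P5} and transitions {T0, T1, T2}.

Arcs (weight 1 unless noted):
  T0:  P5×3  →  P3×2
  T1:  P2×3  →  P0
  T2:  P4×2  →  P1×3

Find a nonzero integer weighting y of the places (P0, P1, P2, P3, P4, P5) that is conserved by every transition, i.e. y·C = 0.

y = (P0:3, P1:0, P2:1, P3:0, P4:0, P5:0)

Incidence matrix C (rows=places, cols=transitions):
       T0   T1   T2
   P0   0    1    0
   P1   0    0    3
   P2   0   -3    0
   P3   2    0    0
   P4   0    0   -2
   P5  -3    0    0

Candidate y = [3, 0, 1, 0, 0, 0]; check y·C column-wise:
  col T0: 3·0 + 1·0 + 0·2 + 0·-3 = 0
  col T1: 3·1 + 1·-3 = 0
  col T2: 3·0 + 0·3 + 1·0 + 0·-2 = 0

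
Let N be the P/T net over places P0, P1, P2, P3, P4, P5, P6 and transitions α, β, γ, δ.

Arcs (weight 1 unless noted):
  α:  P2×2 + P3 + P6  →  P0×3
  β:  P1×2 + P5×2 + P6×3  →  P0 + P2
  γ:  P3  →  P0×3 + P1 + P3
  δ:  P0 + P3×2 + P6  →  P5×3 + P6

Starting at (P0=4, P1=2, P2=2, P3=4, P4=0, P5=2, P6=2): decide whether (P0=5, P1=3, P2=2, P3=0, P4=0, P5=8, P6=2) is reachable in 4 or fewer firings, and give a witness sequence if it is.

step 1: fire γ:  (P0=4, P1=2, P2=2, P3=4, P4=0, P5=2, P6=2) → (P0=7, P1=3, P2=2, P3=4, P4=0, P5=2, P6=2)
step 2: fire δ:  (P0=7, P1=3, P2=2, P3=4, P4=0, P5=2, P6=2) → (P0=6, P1=3, P2=2, P3=2, P4=0, P5=5, P6=2)
step 3: fire δ:  (P0=6, P1=3, P2=2, P3=2, P4=0, P5=5, P6=2) → (P0=5, P1=3, P2=2, P3=0, P4=0, P5=8, P6=2)

YES — reachable via ⟨γ, δ, δ⟩ (3 firings)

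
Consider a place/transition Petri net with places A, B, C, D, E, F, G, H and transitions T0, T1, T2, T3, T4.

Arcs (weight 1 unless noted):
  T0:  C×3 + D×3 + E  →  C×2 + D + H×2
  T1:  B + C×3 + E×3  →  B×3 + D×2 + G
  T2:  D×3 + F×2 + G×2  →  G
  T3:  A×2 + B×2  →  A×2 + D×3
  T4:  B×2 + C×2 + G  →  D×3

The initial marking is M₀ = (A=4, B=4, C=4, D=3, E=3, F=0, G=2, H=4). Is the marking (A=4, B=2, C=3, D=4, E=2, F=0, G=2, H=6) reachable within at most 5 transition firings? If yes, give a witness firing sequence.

step 1: fire T0:  (A=4, B=4, C=4, D=3, E=3, F=0, G=2, H=4) → (A=4, B=4, C=3, D=1, E=2, F=0, G=2, H=6)
step 2: fire T3:  (A=4, B=4, C=3, D=1, E=2, F=0, G=2, H=6) → (A=4, B=2, C=3, D=4, E=2, F=0, G=2, H=6)

YES — reachable via ⟨T0, T3⟩ (2 firings)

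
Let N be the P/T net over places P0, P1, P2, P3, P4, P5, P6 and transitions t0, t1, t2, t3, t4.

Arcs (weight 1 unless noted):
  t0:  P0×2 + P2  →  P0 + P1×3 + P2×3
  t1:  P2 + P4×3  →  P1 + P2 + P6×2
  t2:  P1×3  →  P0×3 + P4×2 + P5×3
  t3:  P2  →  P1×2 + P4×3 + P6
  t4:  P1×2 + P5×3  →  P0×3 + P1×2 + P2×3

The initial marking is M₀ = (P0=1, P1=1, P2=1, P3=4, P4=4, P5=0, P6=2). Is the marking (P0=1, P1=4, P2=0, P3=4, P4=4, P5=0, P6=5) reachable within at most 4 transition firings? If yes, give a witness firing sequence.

YES — reachable via ⟨t1, t3⟩ (2 firings)

step 1: fire t1:  (P0=1, P1=1, P2=1, P3=4, P4=4, P5=0, P6=2) → (P0=1, P1=2, P2=1, P3=4, P4=1, P5=0, P6=4)
step 2: fire t3:  (P0=1, P1=2, P2=1, P3=4, P4=1, P5=0, P6=4) → (P0=1, P1=4, P2=0, P3=4, P4=4, P5=0, P6=5)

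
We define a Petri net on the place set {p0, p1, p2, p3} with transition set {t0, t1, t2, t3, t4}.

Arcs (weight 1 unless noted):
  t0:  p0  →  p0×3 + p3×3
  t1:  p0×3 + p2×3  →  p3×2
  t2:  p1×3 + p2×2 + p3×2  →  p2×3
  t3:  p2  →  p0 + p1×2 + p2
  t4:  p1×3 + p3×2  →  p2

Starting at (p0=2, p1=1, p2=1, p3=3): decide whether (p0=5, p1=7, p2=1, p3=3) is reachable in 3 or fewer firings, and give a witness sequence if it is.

step 1: fire t3:  (p0=2, p1=1, p2=1, p3=3) → (p0=3, p1=3, p2=1, p3=3)
step 2: fire t3:  (p0=3, p1=3, p2=1, p3=3) → (p0=4, p1=5, p2=1, p3=3)
step 3: fire t3:  (p0=4, p1=5, p2=1, p3=3) → (p0=5, p1=7, p2=1, p3=3)

YES — reachable via ⟨t3, t3, t3⟩ (3 firings)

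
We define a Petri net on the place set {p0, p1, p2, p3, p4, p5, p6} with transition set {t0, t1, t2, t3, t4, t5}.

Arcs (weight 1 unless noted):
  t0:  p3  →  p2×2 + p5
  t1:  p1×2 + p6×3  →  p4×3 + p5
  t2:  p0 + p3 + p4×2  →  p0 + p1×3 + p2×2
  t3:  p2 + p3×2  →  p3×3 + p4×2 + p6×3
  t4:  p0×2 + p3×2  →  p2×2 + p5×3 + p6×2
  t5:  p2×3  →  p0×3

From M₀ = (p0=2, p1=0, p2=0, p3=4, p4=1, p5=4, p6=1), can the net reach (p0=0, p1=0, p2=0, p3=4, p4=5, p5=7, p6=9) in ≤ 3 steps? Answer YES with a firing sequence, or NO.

YES — reachable via ⟨t4, t3, t3⟩ (3 firings)

step 1: fire t4:  (p0=2, p1=0, p2=0, p3=4, p4=1, p5=4, p6=1) → (p0=0, p1=0, p2=2, p3=2, p4=1, p5=7, p6=3)
step 2: fire t3:  (p0=0, p1=0, p2=2, p3=2, p4=1, p5=7, p6=3) → (p0=0, p1=0, p2=1, p3=3, p4=3, p5=7, p6=6)
step 3: fire t3:  (p0=0, p1=0, p2=1, p3=3, p4=3, p5=7, p6=6) → (p0=0, p1=0, p2=0, p3=4, p4=5, p5=7, p6=9)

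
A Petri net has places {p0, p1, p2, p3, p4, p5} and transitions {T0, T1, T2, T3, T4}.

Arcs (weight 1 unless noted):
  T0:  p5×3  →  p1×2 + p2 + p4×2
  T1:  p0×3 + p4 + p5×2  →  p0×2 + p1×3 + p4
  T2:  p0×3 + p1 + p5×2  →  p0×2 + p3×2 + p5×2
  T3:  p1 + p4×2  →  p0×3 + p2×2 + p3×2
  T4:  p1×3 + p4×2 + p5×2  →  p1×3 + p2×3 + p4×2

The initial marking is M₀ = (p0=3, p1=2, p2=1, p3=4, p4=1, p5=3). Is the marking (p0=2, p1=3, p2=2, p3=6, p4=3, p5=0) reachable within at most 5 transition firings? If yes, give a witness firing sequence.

YES — reachable via ⟨T2, T0⟩ (2 firings)

step 1: fire T2:  (p0=3, p1=2, p2=1, p3=4, p4=1, p5=3) → (p0=2, p1=1, p2=1, p3=6, p4=1, p5=3)
step 2: fire T0:  (p0=2, p1=1, p2=1, p3=6, p4=1, p5=3) → (p0=2, p1=3, p2=2, p3=6, p4=3, p5=0)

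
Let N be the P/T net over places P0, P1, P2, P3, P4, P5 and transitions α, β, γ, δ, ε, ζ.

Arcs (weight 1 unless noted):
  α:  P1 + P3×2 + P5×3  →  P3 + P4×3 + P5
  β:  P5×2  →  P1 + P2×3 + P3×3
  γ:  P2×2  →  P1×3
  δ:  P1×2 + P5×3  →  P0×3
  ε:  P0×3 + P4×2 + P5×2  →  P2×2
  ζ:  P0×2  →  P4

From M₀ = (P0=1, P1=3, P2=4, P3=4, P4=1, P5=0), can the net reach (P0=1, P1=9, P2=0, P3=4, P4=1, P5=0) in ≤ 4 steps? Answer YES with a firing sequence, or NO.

YES — reachable via ⟨γ, γ⟩ (2 firings)

step 1: fire γ:  (P0=1, P1=3, P2=4, P3=4, P4=1, P5=0) → (P0=1, P1=6, P2=2, P3=4, P4=1, P5=0)
step 2: fire γ:  (P0=1, P1=6, P2=2, P3=4, P4=1, P5=0) → (P0=1, P1=9, P2=0, P3=4, P4=1, P5=0)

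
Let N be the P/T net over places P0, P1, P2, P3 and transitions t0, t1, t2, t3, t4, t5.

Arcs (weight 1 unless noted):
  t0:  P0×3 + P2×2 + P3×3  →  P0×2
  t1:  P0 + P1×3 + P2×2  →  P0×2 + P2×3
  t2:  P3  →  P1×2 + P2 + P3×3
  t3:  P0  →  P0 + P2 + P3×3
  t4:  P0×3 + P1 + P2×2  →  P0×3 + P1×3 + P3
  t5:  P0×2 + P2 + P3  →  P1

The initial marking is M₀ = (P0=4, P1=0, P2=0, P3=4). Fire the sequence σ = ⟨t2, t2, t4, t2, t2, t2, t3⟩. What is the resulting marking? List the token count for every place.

step 1: fire t2:  (P0=4, P1=0, P2=0, P3=4) → (P0=4, P1=2, P2=1, P3=6)
step 2: fire t2:  (P0=4, P1=2, P2=1, P3=6) → (P0=4, P1=4, P2=2, P3=8)
step 3: fire t4:  (P0=4, P1=4, P2=2, P3=8) → (P0=4, P1=6, P2=0, P3=9)
step 4: fire t2:  (P0=4, P1=6, P2=0, P3=9) → (P0=4, P1=8, P2=1, P3=11)
step 5: fire t2:  (P0=4, P1=8, P2=1, P3=11) → (P0=4, P1=10, P2=2, P3=13)
step 6: fire t2:  (P0=4, P1=10, P2=2, P3=13) → (P0=4, P1=12, P2=3, P3=15)
step 7: fire t3:  (P0=4, P1=12, P2=3, P3=15) → (P0=4, P1=12, P2=4, P3=18)

(P0=4, P1=12, P2=4, P3=18)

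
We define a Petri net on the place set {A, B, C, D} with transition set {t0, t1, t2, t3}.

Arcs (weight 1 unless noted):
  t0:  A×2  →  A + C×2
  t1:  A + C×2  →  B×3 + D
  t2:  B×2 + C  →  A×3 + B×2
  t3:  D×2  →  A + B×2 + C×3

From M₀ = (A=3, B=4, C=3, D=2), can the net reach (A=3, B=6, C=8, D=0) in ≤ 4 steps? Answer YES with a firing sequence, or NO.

step 1: fire t0:  (A=3, B=4, C=3, D=2) → (A=2, B=4, C=5, D=2)
step 2: fire t3:  (A=2, B=4, C=5, D=2) → (A=3, B=6, C=8, D=0)

YES — reachable via ⟨t0, t3⟩ (2 firings)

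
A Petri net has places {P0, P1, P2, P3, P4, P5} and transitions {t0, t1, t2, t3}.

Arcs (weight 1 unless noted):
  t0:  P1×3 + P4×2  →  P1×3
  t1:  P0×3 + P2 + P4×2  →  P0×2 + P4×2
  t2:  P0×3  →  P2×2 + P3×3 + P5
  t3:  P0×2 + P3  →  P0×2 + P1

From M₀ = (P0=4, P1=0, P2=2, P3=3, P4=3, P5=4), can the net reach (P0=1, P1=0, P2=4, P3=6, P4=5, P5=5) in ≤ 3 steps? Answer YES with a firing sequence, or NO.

depth 0: 1 marking
depth 1: 4 markings reached so far
depth 2: 9 markings reached so far
depth 3: 14 markings reached so far
target is not among the 14 markings reachable within 3 steps

NO — not reachable within 3 firings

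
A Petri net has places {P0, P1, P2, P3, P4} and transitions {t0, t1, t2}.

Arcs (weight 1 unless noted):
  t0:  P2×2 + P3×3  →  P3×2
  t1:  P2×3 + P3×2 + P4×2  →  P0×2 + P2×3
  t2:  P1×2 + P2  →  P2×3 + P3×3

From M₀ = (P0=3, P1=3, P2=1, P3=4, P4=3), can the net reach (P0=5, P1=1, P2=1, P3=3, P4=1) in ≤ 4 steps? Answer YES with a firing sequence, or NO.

NO — not reachable within 4 firings

depth 0: 1 marking
depth 1: 2 markings reached so far
depth 2: 4 markings reached so far
depth 3: 5 markings reached so far
depth 4: 5 markings reached so far
(frontier empty at depth 4; search complete)
target is not among the 5 markings reachable within 4 steps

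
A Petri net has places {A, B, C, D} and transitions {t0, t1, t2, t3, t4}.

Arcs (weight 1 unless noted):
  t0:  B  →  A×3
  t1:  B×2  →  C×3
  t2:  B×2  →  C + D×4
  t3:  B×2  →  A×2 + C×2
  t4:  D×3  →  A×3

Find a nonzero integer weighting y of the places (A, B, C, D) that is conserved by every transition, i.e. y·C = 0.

Incidence matrix C (rows=places, cols=transitions):
       t0   t1   t2   t3   t4
    A   3    0    0    2    3
    B  -1   -2   -2   -2    0
    C   0    3    1    2    0
    D   0    0    4    0   -3

Candidate y = [1, 3, 2, 1]; check y·C column-wise:
  col t0: 1·3 + 3·-1 + 2·0 + 1·0 = 0
  col t1: 1·0 + 3·-2 + 2·3 + 1·0 = 0
  col t2: 1·0 + 3·-2 + 2·1 + 1·4 = 0
  col t3: 1·2 + 3·-2 + 2·2 + 1·0 = 0
  col t4: 1·3 + 3·0 + 2·0 + 1·-3 = 0

y = (A:1, B:3, C:2, D:1)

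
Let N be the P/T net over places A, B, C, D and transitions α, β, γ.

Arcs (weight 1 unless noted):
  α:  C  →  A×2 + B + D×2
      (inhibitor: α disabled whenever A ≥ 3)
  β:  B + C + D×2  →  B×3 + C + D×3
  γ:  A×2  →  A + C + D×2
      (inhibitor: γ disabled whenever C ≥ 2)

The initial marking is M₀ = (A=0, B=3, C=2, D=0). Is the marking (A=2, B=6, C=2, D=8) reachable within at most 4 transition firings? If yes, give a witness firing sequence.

NO — not reachable within 4 firings

depth 0: 1 marking
depth 1: 2 markings reached so far
depth 2: 5 markings reached so far
depth 3: 9 markings reached so far
depth 4: 14 markings reached so far
target is not among the 14 markings reachable within 4 steps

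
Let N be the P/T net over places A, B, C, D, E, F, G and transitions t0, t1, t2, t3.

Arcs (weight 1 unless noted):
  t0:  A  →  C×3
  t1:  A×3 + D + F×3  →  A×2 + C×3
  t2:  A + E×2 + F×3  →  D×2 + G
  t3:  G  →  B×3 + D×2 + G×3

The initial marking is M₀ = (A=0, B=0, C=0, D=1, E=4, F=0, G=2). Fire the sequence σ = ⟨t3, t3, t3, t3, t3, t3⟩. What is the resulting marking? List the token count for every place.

(A=0, B=18, C=0, D=13, E=4, F=0, G=14)

step 1: fire t3:  (A=0, B=0, C=0, D=1, E=4, F=0, G=2) → (A=0, B=3, C=0, D=3, E=4, F=0, G=4)
step 2: fire t3:  (A=0, B=3, C=0, D=3, E=4, F=0, G=4) → (A=0, B=6, C=0, D=5, E=4, F=0, G=6)
step 3: fire t3:  (A=0, B=6, C=0, D=5, E=4, F=0, G=6) → (A=0, B=9, C=0, D=7, E=4, F=0, G=8)
step 4: fire t3:  (A=0, B=9, C=0, D=7, E=4, F=0, G=8) → (A=0, B=12, C=0, D=9, E=4, F=0, G=10)
step 5: fire t3:  (A=0, B=12, C=0, D=9, E=4, F=0, G=10) → (A=0, B=15, C=0, D=11, E=4, F=0, G=12)
step 6: fire t3:  (A=0, B=15, C=0, D=11, E=4, F=0, G=12) → (A=0, B=18, C=0, D=13, E=4, F=0, G=14)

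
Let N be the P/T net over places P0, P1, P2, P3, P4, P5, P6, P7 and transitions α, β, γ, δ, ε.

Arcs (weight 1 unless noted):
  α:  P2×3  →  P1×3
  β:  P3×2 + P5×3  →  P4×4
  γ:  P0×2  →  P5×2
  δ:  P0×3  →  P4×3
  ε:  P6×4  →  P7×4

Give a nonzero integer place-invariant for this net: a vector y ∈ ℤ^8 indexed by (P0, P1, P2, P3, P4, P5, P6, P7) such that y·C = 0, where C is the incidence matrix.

y = (P0:0, P1:1, P2:1, P3:0, P4:0, P5:0, P6:0, P7:0)

Incidence matrix C (rows=places, cols=transitions):
        α    β    γ    δ    ε
   P0   0    0   -2   -3    0
   P1   3    0    0    0    0
   P2  -3    0    0    0    0
   P3   0   -2    0    0    0
   P4   0    4    0    3    0
   P5   0   -3    2    0    0
   P6   0    0    0    0   -4
   P7   0    0    0    0    4

Candidate y = [0, 1, 1, 0, 0, 0, 0, 0]; check y·C column-wise:
  col α: 1·3 + 1·-3 = 0
  col β: 1·0 + 1·0 + 0·-2 + 0·4 + 0·-3 = 0
  col γ: 0·-2 + 1·0 + 1·0 + 0·2 = 0
  col δ: 0·-3 + 1·0 + 1·0 + 0·3 = 0
  col ε: 1·0 + 1·0 + 0·-4 + 0·4 = 0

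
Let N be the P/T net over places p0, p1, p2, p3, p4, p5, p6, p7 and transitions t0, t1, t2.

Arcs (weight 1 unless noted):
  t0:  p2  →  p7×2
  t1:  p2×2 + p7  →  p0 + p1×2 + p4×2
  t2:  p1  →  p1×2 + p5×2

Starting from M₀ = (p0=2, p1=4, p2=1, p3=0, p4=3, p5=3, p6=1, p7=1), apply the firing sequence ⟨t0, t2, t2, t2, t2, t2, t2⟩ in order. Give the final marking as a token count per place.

(p0=2, p1=10, p2=0, p3=0, p4=3, p5=15, p6=1, p7=3)

step 1: fire t0:  (p0=2, p1=4, p2=1, p3=0, p4=3, p5=3, p6=1, p7=1) → (p0=2, p1=4, p2=0, p3=0, p4=3, p5=3, p6=1, p7=3)
step 2: fire t2:  (p0=2, p1=4, p2=0, p3=0, p4=3, p5=3, p6=1, p7=3) → (p0=2, p1=5, p2=0, p3=0, p4=3, p5=5, p6=1, p7=3)
step 3: fire t2:  (p0=2, p1=5, p2=0, p3=0, p4=3, p5=5, p6=1, p7=3) → (p0=2, p1=6, p2=0, p3=0, p4=3, p5=7, p6=1, p7=3)
step 4: fire t2:  (p0=2, p1=6, p2=0, p3=0, p4=3, p5=7, p6=1, p7=3) → (p0=2, p1=7, p2=0, p3=0, p4=3, p5=9, p6=1, p7=3)
step 5: fire t2:  (p0=2, p1=7, p2=0, p3=0, p4=3, p5=9, p6=1, p7=3) → (p0=2, p1=8, p2=0, p3=0, p4=3, p5=11, p6=1, p7=3)
step 6: fire t2:  (p0=2, p1=8, p2=0, p3=0, p4=3, p5=11, p6=1, p7=3) → (p0=2, p1=9, p2=0, p3=0, p4=3, p5=13, p6=1, p7=3)
step 7: fire t2:  (p0=2, p1=9, p2=0, p3=0, p4=3, p5=13, p6=1, p7=3) → (p0=2, p1=10, p2=0, p3=0, p4=3, p5=15, p6=1, p7=3)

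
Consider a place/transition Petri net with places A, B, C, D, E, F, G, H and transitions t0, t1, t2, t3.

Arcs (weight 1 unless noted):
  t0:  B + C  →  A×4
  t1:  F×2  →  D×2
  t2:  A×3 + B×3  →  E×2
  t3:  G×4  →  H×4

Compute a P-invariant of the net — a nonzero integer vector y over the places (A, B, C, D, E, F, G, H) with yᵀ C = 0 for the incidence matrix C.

y = (A:1, B:-1, C:5, D:0, E:0, F:0, G:0, H:0)

Incidence matrix C (rows=places, cols=transitions):
       t0   t1   t2   t3
    A   4    0   -3    0
    B  -1    0   -3    0
    C  -1    0    0    0
    D   0    2    0    0
    E   0    0    2    0
    F   0   -2    0    0
    G   0    0    0   -4
    H   0    0    0    4

Candidate y = [1, -1, 5, 0, 0, 0, 0, 0]; check y·C column-wise:
  col t0: 1·4 + -1·-1 + 5·-1 = 0
  col t1: 1·0 + -1·0 + 5·0 + 0·2 + 0·-2 = 0
  col t2: 1·-3 + -1·-3 + 5·0 + 0·2 = 0
  col t3: 1·0 + -1·0 + 5·0 + 0·-4 + 0·4 = 0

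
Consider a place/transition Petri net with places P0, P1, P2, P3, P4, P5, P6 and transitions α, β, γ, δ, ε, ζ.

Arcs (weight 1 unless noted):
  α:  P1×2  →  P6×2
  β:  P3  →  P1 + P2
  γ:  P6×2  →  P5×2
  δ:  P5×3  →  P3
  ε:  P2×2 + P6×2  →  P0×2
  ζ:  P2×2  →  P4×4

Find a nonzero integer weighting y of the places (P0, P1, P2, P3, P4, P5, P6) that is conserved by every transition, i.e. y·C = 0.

Incidence matrix C (rows=places, cols=transitions):
        α    β    γ    δ    ε    ζ
   P0   0    0    0    0    2    0
   P1  -2    1    0    0    0    0
   P2   0    1    0    0   -2   -2
   P3   0   -1    0    1    0    0
   P4   0    0    0    0    0    4
   P5   0    0    2   -3    0    0
   P6   2    0   -2    0   -2    0

Candidate y = [3, 1, 2, 3, 1, 1, 1]; check y·C column-wise:
  col α: 3·0 + 1·-2 + 2·0 + 3·0 + 1·0 + 1·0 + 1·2 = 0
  col β: 3·0 + 1·1 + 2·1 + 3·-1 + 1·0 + 1·0 + 1·0 = 0
  col γ: 3·0 + 1·0 + 2·0 + 3·0 + 1·0 + 1·2 + 1·-2 = 0
  col δ: 3·0 + 1·0 + 2·0 + 3·1 + 1·0 + 1·-3 + 1·0 = 0
  col ε: 3·2 + 1·0 + 2·-2 + 3·0 + 1·0 + 1·0 + 1·-2 = 0
  col ζ: 3·0 + 1·0 + 2·-2 + 3·0 + 1·4 + 1·0 + 1·0 = 0

y = (P0:3, P1:1, P2:2, P3:3, P4:1, P5:1, P6:1)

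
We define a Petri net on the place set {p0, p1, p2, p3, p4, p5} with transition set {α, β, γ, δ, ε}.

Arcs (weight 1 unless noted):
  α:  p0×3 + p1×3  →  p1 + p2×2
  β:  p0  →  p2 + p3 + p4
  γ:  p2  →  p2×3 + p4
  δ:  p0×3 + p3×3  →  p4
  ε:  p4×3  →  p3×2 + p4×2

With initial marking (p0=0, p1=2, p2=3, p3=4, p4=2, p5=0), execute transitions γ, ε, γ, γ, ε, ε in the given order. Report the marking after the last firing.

(p0=0, p1=2, p2=9, p3=10, p4=2, p5=0)

step 1: fire γ:  (p0=0, p1=2, p2=3, p3=4, p4=2, p5=0) → (p0=0, p1=2, p2=5, p3=4, p4=3, p5=0)
step 2: fire ε:  (p0=0, p1=2, p2=5, p3=4, p4=3, p5=0) → (p0=0, p1=2, p2=5, p3=6, p4=2, p5=0)
step 3: fire γ:  (p0=0, p1=2, p2=5, p3=6, p4=2, p5=0) → (p0=0, p1=2, p2=7, p3=6, p4=3, p5=0)
step 4: fire γ:  (p0=0, p1=2, p2=7, p3=6, p4=3, p5=0) → (p0=0, p1=2, p2=9, p3=6, p4=4, p5=0)
step 5: fire ε:  (p0=0, p1=2, p2=9, p3=6, p4=4, p5=0) → (p0=0, p1=2, p2=9, p3=8, p4=3, p5=0)
step 6: fire ε:  (p0=0, p1=2, p2=9, p3=8, p4=3, p5=0) → (p0=0, p1=2, p2=9, p3=10, p4=2, p5=0)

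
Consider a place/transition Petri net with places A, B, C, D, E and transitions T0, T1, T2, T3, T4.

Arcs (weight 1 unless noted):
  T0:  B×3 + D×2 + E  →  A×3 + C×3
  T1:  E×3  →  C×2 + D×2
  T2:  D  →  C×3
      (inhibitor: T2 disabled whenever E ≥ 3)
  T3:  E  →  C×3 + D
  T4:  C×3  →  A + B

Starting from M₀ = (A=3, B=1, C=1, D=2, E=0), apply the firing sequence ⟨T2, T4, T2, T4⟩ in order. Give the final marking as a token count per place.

(A=5, B=3, C=1, D=0, E=0)

step 1: fire T2:  (A=3, B=1, C=1, D=2, E=0) → (A=3, B=1, C=4, D=1, E=0)
step 2: fire T4:  (A=3, B=1, C=4, D=1, E=0) → (A=4, B=2, C=1, D=1, E=0)
step 3: fire T2:  (A=4, B=2, C=1, D=1, E=0) → (A=4, B=2, C=4, D=0, E=0)
step 4: fire T4:  (A=4, B=2, C=4, D=0, E=0) → (A=5, B=3, C=1, D=0, E=0)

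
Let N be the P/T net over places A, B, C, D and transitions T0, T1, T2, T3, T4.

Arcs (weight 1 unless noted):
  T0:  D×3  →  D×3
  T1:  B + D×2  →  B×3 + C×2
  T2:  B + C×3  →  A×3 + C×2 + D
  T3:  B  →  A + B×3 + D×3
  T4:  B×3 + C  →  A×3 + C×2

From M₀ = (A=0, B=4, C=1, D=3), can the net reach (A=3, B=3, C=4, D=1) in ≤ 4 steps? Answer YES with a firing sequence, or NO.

YES — reachable via ⟨T1, T4⟩ (2 firings)

step 1: fire T1:  (A=0, B=4, C=1, D=3) → (A=0, B=6, C=3, D=1)
step 2: fire T4:  (A=0, B=6, C=3, D=1) → (A=3, B=3, C=4, D=1)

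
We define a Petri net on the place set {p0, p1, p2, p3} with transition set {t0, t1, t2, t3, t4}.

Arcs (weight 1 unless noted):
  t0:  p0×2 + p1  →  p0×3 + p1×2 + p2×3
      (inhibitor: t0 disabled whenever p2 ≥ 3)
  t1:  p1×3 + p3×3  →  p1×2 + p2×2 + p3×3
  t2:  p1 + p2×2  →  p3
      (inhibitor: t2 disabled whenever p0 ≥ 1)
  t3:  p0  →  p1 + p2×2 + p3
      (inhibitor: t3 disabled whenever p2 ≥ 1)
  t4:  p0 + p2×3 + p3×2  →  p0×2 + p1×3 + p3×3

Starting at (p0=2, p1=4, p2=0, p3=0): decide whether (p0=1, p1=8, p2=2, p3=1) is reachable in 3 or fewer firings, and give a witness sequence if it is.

NO — not reachable within 3 firings

depth 0: 1 marking
depth 1: 3 markings reached so far
depth 2: 3 markings reached so far
(frontier empty at depth 2; search complete)
target is not among the 3 markings reachable within 3 steps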